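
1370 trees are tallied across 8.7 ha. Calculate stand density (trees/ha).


Formula: Stand Density = N_trees / Area_ha
Density = 1370 trees / 8.7 ha
Density = 157 trees/ha

157


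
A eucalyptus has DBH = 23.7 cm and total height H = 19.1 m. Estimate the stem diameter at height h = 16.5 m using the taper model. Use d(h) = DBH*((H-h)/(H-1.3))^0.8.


Taper: d(h) = DBH * ((H - h) / (H - 1.3))^0.8
Numerator = H - h = 19.1 - 16.5 = 2.6 m
Denominator = H - 1.3 = 19.1 - 1.3 = 17.8 m
Ratio = 2.6 / 17.8 = 0.14607
d = 23.7 * 0.14607^0.8 = 5.1 cm

5.1


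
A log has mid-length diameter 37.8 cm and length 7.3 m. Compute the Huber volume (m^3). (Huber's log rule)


Huber: V = Am * L,  Am = pi*(Dm/200)^2
Am = pi*(37.8/200)^2 = 0.112221 m^2
V = 0.112221*7.3 = 0.8192 m^3

0.8192


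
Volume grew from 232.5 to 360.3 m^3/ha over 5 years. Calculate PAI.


Formula: PAI = (V_T2 - V_T1) / (T2 - T1)
Volume increment = 360.3 - 232.5 = 127.8 m^3/ha
PAI = 127.8 / 5 = 25.56 m^3/ha/year

25.56


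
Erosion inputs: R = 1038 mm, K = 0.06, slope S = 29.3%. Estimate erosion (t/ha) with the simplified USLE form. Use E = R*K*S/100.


Formula: E = R * K * S / 100  (simplified USLE)
R * K = 1038 * 0.06 = 62.28
E = 62.28 * 29.3 / 100 = 18.25 t/ha

18.25


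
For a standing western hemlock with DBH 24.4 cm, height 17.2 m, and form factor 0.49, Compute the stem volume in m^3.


Formula: V = pi * (DBH/200)^2 * H * ff
Radius = DBH/200 = 24.4/200 = 0.122 m
Radius^2 = 0.122^2 = 0.014884 m^2
V = pi * 0.014884 * 17.2 * 0.49
V = 0.394 m^3

0.394


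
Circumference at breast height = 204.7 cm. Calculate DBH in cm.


Formula: DBH = C / pi
DBH = 204.7 / pi
pi = 3.14159...
DBH = 65.2 cm

65.2


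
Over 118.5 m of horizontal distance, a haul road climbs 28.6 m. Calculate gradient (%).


Formula: Gradient = rise / run * 100
Gradient = 28.6 / 118.5 * 100 = 24.1%

24.1


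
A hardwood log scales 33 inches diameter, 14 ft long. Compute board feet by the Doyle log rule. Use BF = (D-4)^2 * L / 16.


Doyle: BF = (D - 4)^2 * L / 16
Adjusted diameter = 33 - 4 = 29 in
(D-4)^2 = 29^2 = 841
BF = 841 * 14 / 16 = 736 BF

736


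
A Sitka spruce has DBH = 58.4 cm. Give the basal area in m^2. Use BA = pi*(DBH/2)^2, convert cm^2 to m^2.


Formula: BA = pi * (DBH/2)^2 / 10000  (cm^2 to m^2)
Radius = DBH/2 = 58.4/2 = 29.2 cm
BA = pi * 29.2^2 / 10000
   = 2678.6476 cm^2 / 10000
   = 0.2679 m^2

0.2679


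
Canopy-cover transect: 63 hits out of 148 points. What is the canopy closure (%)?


Formula: Canopy closure = covered points / total points * 100
Closure = 63 / 148 * 100
Closure = 0.4257 * 100 = 42.6%

42.6


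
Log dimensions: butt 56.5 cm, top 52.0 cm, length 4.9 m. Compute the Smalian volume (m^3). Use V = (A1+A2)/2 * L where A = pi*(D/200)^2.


Smalian: V = (A1 + A2)/2 * L,  A = pi*(D/200)^2
A1 = pi*(56.5/200)^2 = 0.250719 m^2
A2 = pi*(52.0/200)^2 = 0.212372 m^2
V = (0.250719+0.212372)/2*4.9 = 1.1346 m^3

1.1346


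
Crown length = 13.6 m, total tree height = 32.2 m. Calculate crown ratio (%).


Formula: Crown Ratio = (Crown Length / Total Height) * 100
CR = (13.6 m / 32.2 m) * 100
CR = 0.4224 * 100 = 42.2%

42.2


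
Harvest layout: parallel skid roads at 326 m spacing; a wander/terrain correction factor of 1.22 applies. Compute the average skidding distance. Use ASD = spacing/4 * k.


Formula: ASD = (spacing / 4) * correction
Uncorrected distance = spacing / 4 = 326 / 4 = 81.5 m
ASD = 81.5 * 1.22 = 99 m

99


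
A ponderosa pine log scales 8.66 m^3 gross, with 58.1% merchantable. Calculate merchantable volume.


Formula: MV = V_total * (merchantable_pct / 100)
Merchantable fraction = 58.1% / 100 = 0.581
MV = 8.66 m^3 * 0.581 = 5.031 m^3

5.031


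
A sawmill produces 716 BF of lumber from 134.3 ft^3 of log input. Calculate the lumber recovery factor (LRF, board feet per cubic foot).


Formula: LRF = Lumber Output (BF) / Log Input (ft^3)
LRF = 716 BF / 134.3 ft^3
LRF = 5.33 BF/ft^3

5.33


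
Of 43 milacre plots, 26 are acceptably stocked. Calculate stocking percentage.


Formula: Stocking % = stocked plots / total plots * 100
Stocking = 26 / 43 * 100
Stocking = 0.6047 * 100 = 60.5%

60.5


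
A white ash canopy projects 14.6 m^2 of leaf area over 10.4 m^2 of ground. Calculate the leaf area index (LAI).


Formula: LAI = total leaf area / ground area  (dimensionless)
LAI = 14.6 m^2 / 10.4 m^2
LAI = 1.4

1.4


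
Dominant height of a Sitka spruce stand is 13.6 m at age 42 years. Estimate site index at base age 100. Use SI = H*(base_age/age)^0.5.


Formula: SI = H_dom * (base_age / age)^0.5
Age ratio = 100 / 42 = 2.38095
sqrt(age_ratio) = 1.54303
SI = 13.6 * 1.54303 = 21.0 m

21.0


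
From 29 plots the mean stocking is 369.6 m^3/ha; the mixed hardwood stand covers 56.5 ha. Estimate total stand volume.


Formula: Total Volume = Mean Volume per ha * Total Area
Total Volume = 369.6 m^3/ha * 56.5 ha
Total Volume = 20882 m^3

20882


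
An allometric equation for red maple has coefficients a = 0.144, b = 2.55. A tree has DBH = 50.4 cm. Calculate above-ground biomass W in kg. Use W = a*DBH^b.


Formula: W = a * DBH^b  (allometric power law)
DBH^b = 50.4^2.55 = 21938.0422
W = 0.144 * 21938.0422 = 3159.1 kg

3159.1


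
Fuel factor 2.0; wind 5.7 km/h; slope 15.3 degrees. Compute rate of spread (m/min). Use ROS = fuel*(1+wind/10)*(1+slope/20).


Formula: ROS = fuel * (1 + wind/10) * (1 + slope/20)
Wind factor = 1 + 5.7/10 = 1.57
Slope factor = 1 + 15.3/20 = 1.765
ROS = 2.0 * 1.57 * 1.765 = 5.54 m/min

5.54


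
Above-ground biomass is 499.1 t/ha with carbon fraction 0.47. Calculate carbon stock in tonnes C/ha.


Formula: Carbon Stock = Biomass * Carbon Fraction
C = 499.1 t/ha * 0.47
C = 234.6 t C/ha

234.6


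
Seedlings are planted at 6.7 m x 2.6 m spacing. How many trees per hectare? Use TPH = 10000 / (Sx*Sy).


Formula: TPH = 10000 m^2/ha / (spacing_x * spacing_y)
Area per tree = 6.7 m * 2.6 m = 17.42 m^2
TPH = 10000 / 17.42 = 574 trees/ha

574


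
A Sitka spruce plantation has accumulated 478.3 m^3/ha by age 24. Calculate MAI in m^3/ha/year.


Formula: MAI = Total Volume / Stand Age
MAI = 478.3 m^3/ha / 24 years
MAI = 19.93 m^3/ha/year

19.93


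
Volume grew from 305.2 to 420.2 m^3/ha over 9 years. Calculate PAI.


Formula: PAI = (V_T2 - V_T1) / (T2 - T1)
Volume increment = 420.2 - 305.2 = 115.0 m^3/ha
PAI = 115.0 / 9 = 12.78 m^3/ha/year

12.78


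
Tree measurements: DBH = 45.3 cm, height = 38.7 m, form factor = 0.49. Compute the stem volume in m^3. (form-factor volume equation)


Formula: V = pi * (DBH/200)^2 * H * ff
Radius = DBH/200 = 45.3/200 = 0.2265 m
Radius^2 = 0.2265^2 = 0.05130225 m^2
V = pi * 0.05130225 * 38.7 * 0.49
V = 3.056 m^3

3.056


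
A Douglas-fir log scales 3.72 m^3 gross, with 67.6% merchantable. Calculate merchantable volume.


Formula: MV = V_total * (merchantable_pct / 100)
Merchantable fraction = 67.6% / 100 = 0.676
MV = 3.72 m^3 * 0.676 = 2.515 m^3

2.515


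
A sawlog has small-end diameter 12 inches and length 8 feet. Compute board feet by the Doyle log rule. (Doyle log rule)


Doyle: BF = (D - 4)^2 * L / 16
Adjusted diameter = 12 - 4 = 8 in
(D-4)^2 = 8^2 = 64
BF = 64 * 8 / 16 = 32 BF

32


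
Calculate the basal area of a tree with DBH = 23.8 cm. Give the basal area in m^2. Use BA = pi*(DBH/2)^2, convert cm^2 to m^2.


Formula: BA = pi * (DBH/2)^2 / 10000  (cm^2 to m^2)
Radius = DBH/2 = 23.8/2 = 11.9 cm
BA = pi * 11.9^2 / 10000
   = 444.8809 cm^2 / 10000
   = 0.0445 m^2

0.0445


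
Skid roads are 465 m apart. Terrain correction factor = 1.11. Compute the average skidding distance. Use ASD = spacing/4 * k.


Formula: ASD = (spacing / 4) * correction
Uncorrected distance = spacing / 4 = 465 / 4 = 116.25 m
ASD = 116.25 * 1.11 = 129 m

129


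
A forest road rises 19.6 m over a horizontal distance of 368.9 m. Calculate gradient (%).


Formula: Gradient = rise / run * 100
Gradient = 19.6 / 368.9 * 100 = 5.3%

5.3


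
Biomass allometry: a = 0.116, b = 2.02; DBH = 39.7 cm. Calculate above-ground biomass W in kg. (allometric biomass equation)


Formula: W = a * DBH^b  (allometric power law)
DBH^b = 39.7^2.02 = 1696.5116
W = 0.116 * 1696.5116 = 196.8 kg

196.8


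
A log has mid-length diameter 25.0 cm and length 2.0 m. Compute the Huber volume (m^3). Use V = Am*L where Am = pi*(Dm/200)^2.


Huber: V = Am * L,  Am = pi*(Dm/200)^2
Am = pi*(25.0/200)^2 = 0.049087 m^2
V = 0.049087*2.0 = 0.0982 m^3

0.0982


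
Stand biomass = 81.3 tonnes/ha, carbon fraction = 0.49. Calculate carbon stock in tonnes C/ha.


Formula: Carbon Stock = Biomass * Carbon Fraction
C = 81.3 t/ha * 0.49
C = 39.8 t C/ha

39.8


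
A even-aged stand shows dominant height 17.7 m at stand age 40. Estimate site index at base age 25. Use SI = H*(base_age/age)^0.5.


Formula: SI = H_dom * (base_age / age)^0.5
Age ratio = 25 / 40 = 0.625
sqrt(age_ratio) = 0.79057
SI = 17.7 * 0.79057 = 14.0 m

14.0


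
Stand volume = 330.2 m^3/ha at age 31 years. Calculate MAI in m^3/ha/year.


Formula: MAI = Total Volume / Stand Age
MAI = 330.2 m^3/ha / 31 years
MAI = 10.65 m^3/ha/year

10.65


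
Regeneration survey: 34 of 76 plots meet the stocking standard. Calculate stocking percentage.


Formula: Stocking % = stocked plots / total plots * 100
Stocking = 34 / 76 * 100
Stocking = 0.4474 * 100 = 44.7%

44.7


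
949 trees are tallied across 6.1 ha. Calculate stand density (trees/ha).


Formula: Stand Density = N_trees / Area_ha
Density = 949 trees / 6.1 ha
Density = 156 trees/ha

156


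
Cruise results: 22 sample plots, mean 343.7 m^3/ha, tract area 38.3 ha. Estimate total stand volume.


Formula: Total Volume = Mean Volume per ha * Total Area
Total Volume = 343.7 m^3/ha * 38.3 ha
Total Volume = 13164 m^3

13164


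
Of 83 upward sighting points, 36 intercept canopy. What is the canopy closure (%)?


Formula: Canopy closure = covered points / total points * 100
Closure = 36 / 83 * 100
Closure = 0.4337 * 100 = 43.4%

43.4


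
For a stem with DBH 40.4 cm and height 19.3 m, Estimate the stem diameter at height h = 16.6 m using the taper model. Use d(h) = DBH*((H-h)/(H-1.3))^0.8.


Taper: d(h) = DBH * ((H - h) / (H - 1.3))^0.8
Numerator = H - h = 19.3 - 16.6 = 2.7 m
Denominator = H - 1.3 = 19.3 - 1.3 = 18.0 m
Ratio = 2.7 / 18.0 = 0.15
d = 40.4 * 0.15^0.8 = 8.9 cm

8.9


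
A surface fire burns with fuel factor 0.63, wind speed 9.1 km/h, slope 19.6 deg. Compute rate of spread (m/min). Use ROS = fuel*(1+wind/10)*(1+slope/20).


Formula: ROS = fuel * (1 + wind/10) * (1 + slope/20)
Wind factor = 1 + 9.1/10 = 1.91
Slope factor = 1 + 19.6/20 = 1.98
ROS = 0.63 * 1.91 * 1.98 = 2.38 m/min

2.38


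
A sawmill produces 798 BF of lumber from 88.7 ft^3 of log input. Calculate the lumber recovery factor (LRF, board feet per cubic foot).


Formula: LRF = Lumber Output (BF) / Log Input (ft^3)
LRF = 798 BF / 88.7 ft^3
LRF = 9.0 BF/ft^3

9.0


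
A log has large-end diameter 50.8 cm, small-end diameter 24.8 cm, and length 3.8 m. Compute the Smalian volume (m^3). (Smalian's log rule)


Smalian: V = (A1 + A2)/2 * L,  A = pi*(D/200)^2
A1 = pi*(50.8/200)^2 = 0.202683 m^2
A2 = pi*(24.8/200)^2 = 0.048305 m^2
V = (0.202683+0.048305)/2*3.8 = 0.4769 m^3

0.4769


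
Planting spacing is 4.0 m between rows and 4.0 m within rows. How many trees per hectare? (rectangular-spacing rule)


Formula: TPH = 10000 m^2/ha / (spacing_x * spacing_y)
Area per tree = 4.0 m * 4.0 m = 16.0 m^2
TPH = 10000 / 16.0 = 625 trees/ha

625


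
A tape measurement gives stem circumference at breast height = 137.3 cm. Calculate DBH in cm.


Formula: DBH = C / pi
DBH = 137.3 / pi
pi = 3.14159...
DBH = 43.7 cm

43.7


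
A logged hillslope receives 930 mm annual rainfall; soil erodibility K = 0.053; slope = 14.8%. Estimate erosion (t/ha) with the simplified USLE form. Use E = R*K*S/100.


Formula: E = R * K * S / 100  (simplified USLE)
R * K = 930 * 0.053 = 49.29
E = 49.29 * 14.8 / 100 = 7.29 t/ha

7.29


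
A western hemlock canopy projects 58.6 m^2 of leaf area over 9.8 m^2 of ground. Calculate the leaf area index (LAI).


Formula: LAI = total leaf area / ground area  (dimensionless)
LAI = 58.6 m^2 / 9.8 m^2
LAI = 5.98

5.98


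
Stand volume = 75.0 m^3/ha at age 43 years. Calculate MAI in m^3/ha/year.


Formula: MAI = Total Volume / Stand Age
MAI = 75.0 m^3/ha / 43 years
MAI = 1.74 m^3/ha/year

1.74


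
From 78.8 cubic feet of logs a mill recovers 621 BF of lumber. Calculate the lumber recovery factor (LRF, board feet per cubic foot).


Formula: LRF = Lumber Output (BF) / Log Input (ft^3)
LRF = 621 BF / 78.8 ft^3
LRF = 7.88 BF/ft^3

7.88


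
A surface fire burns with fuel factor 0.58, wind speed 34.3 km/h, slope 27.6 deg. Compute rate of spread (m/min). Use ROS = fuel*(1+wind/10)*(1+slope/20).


Formula: ROS = fuel * (1 + wind/10) * (1 + slope/20)
Wind factor = 1 + 34.3/10 = 4.43
Slope factor = 1 + 27.6/20 = 2.38
ROS = 0.58 * 4.43 * 2.38 = 6.12 m/min

6.12


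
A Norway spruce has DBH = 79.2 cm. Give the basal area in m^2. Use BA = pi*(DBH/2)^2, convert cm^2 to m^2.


Formula: BA = pi * (DBH/2)^2 / 10000  (cm^2 to m^2)
Radius = DBH/2 = 79.2/2 = 39.6 cm
BA = pi * 39.6^2 / 10000
   = 4926.5199 cm^2 / 10000
   = 0.4927 m^2

0.4927


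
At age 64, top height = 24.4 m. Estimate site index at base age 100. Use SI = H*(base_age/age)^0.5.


Formula: SI = H_dom * (base_age / age)^0.5
Age ratio = 100 / 64 = 1.5625
sqrt(age_ratio) = 1.25
SI = 24.4 * 1.25 = 30.5 m

30.5


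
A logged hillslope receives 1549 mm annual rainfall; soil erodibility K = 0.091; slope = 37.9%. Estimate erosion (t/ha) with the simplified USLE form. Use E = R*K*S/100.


Formula: E = R * K * S / 100  (simplified USLE)
R * K = 1549 * 0.091 = 140.959
E = 140.959 * 37.9 / 100 = 53.42 t/ha

53.42


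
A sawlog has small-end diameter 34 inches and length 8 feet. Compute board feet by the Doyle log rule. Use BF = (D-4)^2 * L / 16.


Doyle: BF = (D - 4)^2 * L / 16
Adjusted diameter = 34 - 4 = 30 in
(D-4)^2 = 30^2 = 900
BF = 900 * 8 / 16 = 450 BF

450


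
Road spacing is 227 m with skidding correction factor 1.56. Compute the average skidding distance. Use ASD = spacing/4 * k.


Formula: ASD = (spacing / 4) * correction
Uncorrected distance = spacing / 4 = 227 / 4 = 56.75 m
ASD = 56.75 * 1.56 = 89 m

89


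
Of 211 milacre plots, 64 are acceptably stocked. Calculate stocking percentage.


Formula: Stocking % = stocked plots / total plots * 100
Stocking = 64 / 211 * 100
Stocking = 0.3033 * 100 = 30.3%

30.3


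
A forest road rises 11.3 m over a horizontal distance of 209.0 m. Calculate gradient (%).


Formula: Gradient = rise / run * 100
Gradient = 11.3 / 209.0 * 100 = 5.4%

5.4


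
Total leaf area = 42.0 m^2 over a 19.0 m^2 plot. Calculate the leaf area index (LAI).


Formula: LAI = total leaf area / ground area  (dimensionless)
LAI = 42.0 m^2 / 19.0 m^2
LAI = 2.21

2.21


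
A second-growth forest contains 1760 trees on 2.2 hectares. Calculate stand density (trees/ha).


Formula: Stand Density = N_trees / Area_ha
Density = 1760 trees / 2.2 ha
Density = 800 trees/ha

800


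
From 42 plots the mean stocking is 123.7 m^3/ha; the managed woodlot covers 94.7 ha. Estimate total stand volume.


Formula: Total Volume = Mean Volume per ha * Total Area
Total Volume = 123.7 m^3/ha * 94.7 ha
Total Volume = 11714 m^3

11714


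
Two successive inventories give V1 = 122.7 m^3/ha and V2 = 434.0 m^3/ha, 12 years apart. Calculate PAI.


Formula: PAI = (V_T2 - V_T1) / (T2 - T1)
Volume increment = 434.0 - 122.7 = 311.3 m^3/ha
PAI = 311.3 / 12 = 25.94 m^3/ha/year

25.94


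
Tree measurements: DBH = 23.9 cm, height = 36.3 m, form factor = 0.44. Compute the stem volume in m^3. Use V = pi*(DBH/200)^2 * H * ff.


Formula: V = pi * (DBH/200)^2 * H * ff
Radius = DBH/200 = 23.9/200 = 0.1195 m
Radius^2 = 0.1195^2 = 0.01428025 m^2
V = pi * 0.01428025 * 36.3 * 0.44
V = 0.717 m^3

0.717


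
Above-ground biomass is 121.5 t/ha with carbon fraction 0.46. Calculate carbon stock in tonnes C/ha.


Formula: Carbon Stock = Biomass * Carbon Fraction
C = 121.5 t/ha * 0.46
C = 55.9 t C/ha

55.9


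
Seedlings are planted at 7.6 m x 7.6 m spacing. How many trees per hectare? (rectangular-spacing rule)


Formula: TPH = 10000 m^2/ha / (spacing_x * spacing_y)
Area per tree = 7.6 m * 7.6 m = 57.76 m^2
TPH = 10000 / 57.76 = 173 trees/ha

173


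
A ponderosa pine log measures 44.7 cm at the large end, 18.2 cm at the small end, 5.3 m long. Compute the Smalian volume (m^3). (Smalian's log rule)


Smalian: V = (A1 + A2)/2 * L,  A = pi*(D/200)^2
A1 = pi*(44.7/200)^2 = 0.15693 m^2
A2 = pi*(18.2/200)^2 = 0.026016 m^2
V = (0.15693+0.026016)/2*5.3 = 0.4848 m^3

0.4848


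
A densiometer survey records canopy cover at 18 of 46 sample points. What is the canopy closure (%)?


Formula: Canopy closure = covered points / total points * 100
Closure = 18 / 46 * 100
Closure = 0.3913 * 100 = 39.1%

39.1


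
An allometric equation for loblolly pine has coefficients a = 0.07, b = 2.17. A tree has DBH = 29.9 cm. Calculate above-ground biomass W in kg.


Formula: W = a * DBH^b  (allometric power law)
DBH^b = 29.9^2.17 = 1592.9659
W = 0.07 * 1592.9659 = 111.5 kg

111.5


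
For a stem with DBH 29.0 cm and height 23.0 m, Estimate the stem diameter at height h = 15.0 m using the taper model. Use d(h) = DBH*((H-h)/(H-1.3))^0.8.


Taper: d(h) = DBH * ((H - h) / (H - 1.3))^0.8
Numerator = H - h = 23.0 - 15.0 = 8.0 m
Denominator = H - 1.3 = 23.0 - 1.3 = 21.7 m
Ratio = 8.0 / 21.7 = 0.36866
d = 29.0 * 0.36866^0.8 = 13.1 cm

13.1


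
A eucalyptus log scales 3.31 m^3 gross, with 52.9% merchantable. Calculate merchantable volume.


Formula: MV = V_total * (merchantable_pct / 100)
Merchantable fraction = 52.9% / 100 = 0.529
MV = 3.31 m^3 * 0.529 = 1.751 m^3

1.751


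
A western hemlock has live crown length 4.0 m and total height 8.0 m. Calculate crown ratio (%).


Formula: Crown Ratio = (Crown Length / Total Height) * 100
CR = (4.0 m / 8.0 m) * 100
CR = 0.5 * 100 = 50.0%

50.0


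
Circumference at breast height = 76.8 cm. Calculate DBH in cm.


Formula: DBH = C / pi
DBH = 76.8 / pi
pi = 3.14159...
DBH = 24.4 cm

24.4


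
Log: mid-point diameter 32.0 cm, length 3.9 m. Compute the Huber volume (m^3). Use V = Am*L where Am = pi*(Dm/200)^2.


Huber: V = Am * L,  Am = pi*(Dm/200)^2
Am = pi*(32.0/200)^2 = 0.080425 m^2
V = 0.080425*3.9 = 0.3137 m^3

0.3137


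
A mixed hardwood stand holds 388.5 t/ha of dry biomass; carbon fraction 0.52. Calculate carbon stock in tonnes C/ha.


Formula: Carbon Stock = Biomass * Carbon Fraction
C = 388.5 t/ha * 0.52
C = 202.0 t C/ha

202.0


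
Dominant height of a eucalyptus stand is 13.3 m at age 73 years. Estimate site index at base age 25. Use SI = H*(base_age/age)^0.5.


Formula: SI = H_dom * (base_age / age)^0.5
Age ratio = 25 / 73 = 0.34247
sqrt(age_ratio) = 0.58521
SI = 13.3 * 0.58521 = 7.8 m

7.8


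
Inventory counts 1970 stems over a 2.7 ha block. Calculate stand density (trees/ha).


Formula: Stand Density = N_trees / Area_ha
Density = 1970 trees / 2.7 ha
Density = 730 trees/ha

730


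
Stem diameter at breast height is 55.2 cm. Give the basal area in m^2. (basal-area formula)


Formula: BA = pi * (DBH/2)^2 / 10000  (cm^2 to m^2)
Radius = DBH/2 = 55.2/2 = 27.6 cm
BA = pi * 27.6^2 / 10000
   = 2393.1396 cm^2 / 10000
   = 0.2393 m^2

0.2393


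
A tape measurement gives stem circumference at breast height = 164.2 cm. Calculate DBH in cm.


Formula: DBH = C / pi
DBH = 164.2 / pi
pi = 3.14159...
DBH = 52.3 cm

52.3


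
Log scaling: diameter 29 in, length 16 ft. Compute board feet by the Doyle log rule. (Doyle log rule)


Doyle: BF = (D - 4)^2 * L / 16
Adjusted diameter = 29 - 4 = 25 in
(D-4)^2 = 25^2 = 625
BF = 625 * 16 / 16 = 625 BF

625


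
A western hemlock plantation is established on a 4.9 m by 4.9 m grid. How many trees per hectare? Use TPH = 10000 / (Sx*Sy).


Formula: TPH = 10000 m^2/ha / (spacing_x * spacing_y)
Area per tree = 4.9 m * 4.9 m = 24.01 m^2
TPH = 10000 / 24.01 = 416 trees/ha

416


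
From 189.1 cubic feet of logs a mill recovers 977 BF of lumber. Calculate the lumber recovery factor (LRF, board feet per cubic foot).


Formula: LRF = Lumber Output (BF) / Log Input (ft^3)
LRF = 977 BF / 189.1 ft^3
LRF = 5.17 BF/ft^3

5.17


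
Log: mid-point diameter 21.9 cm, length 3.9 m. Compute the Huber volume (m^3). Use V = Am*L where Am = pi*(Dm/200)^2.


Huber: V = Am * L,  Am = pi*(Dm/200)^2
Am = pi*(21.9/200)^2 = 0.037668 m^2
V = 0.037668*3.9 = 0.1469 m^3

0.1469


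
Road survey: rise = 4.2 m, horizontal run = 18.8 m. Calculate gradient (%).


Formula: Gradient = rise / run * 100
Gradient = 4.2 / 18.8 * 100 = 22.3%

22.3


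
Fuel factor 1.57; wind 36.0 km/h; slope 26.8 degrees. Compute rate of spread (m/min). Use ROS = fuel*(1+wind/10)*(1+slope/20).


Formula: ROS = fuel * (1 + wind/10) * (1 + slope/20)
Wind factor = 1 + 36.0/10 = 4.6
Slope factor = 1 + 26.8/20 = 2.34
ROS = 1.57 * 4.6 * 2.34 = 16.9 m/min

16.9


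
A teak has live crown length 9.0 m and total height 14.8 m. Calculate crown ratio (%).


Formula: Crown Ratio = (Crown Length / Total Height) * 100
CR = (9.0 m / 14.8 m) * 100
CR = 0.6081 * 100 = 60.8%

60.8


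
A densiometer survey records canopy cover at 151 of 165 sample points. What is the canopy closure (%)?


Formula: Canopy closure = covered points / total points * 100
Closure = 151 / 165 * 100
Closure = 0.9152 * 100 = 91.5%

91.5


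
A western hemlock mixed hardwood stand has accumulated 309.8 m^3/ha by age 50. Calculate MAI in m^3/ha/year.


Formula: MAI = Total Volume / Stand Age
MAI = 309.8 m^3/ha / 50 years
MAI = 6.2 m^3/ha/year

6.2


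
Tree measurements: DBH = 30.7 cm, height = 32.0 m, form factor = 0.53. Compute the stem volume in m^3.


Formula: V = pi * (DBH/200)^2 * H * ff
Radius = DBH/200 = 30.7/200 = 0.1535 m
Radius^2 = 0.1535^2 = 0.02356225 m^2
V = pi * 0.02356225 * 32.0 * 0.53
V = 1.255 m^3

1.255


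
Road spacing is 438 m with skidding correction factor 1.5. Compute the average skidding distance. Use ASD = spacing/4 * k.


Formula: ASD = (spacing / 4) * correction
Uncorrected distance = spacing / 4 = 438 / 4 = 109.5 m
ASD = 109.5 * 1.5 = 164 m

164


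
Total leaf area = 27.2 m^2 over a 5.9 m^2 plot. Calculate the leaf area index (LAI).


Formula: LAI = total leaf area / ground area  (dimensionless)
LAI = 27.2 m^2 / 5.9 m^2
LAI = 4.61

4.61


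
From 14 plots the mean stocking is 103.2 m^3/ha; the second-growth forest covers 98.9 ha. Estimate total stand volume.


Formula: Total Volume = Mean Volume per ha * Total Area
Total Volume = 103.2 m^3/ha * 98.9 ha
Total Volume = 10206 m^3

10206


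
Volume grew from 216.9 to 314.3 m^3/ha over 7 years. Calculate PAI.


Formula: PAI = (V_T2 - V_T1) / (T2 - T1)
Volume increment = 314.3 - 216.9 = 97.4 m^3/ha
PAI = 97.4 / 7 = 13.91 m^3/ha/year

13.91


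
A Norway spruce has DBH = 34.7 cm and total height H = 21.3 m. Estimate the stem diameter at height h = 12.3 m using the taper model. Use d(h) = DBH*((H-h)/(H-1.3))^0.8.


Taper: d(h) = DBH * ((H - h) / (H - 1.3))^0.8
Numerator = H - h = 21.3 - 12.3 = 9.0 m
Denominator = H - 1.3 = 21.3 - 1.3 = 20.0 m
Ratio = 9.0 / 20.0 = 0.45
d = 34.7 * 0.45^0.8 = 18.3 cm

18.3


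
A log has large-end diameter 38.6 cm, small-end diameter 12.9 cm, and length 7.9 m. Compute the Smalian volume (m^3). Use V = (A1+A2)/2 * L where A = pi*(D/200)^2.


Smalian: V = (A1 + A2)/2 * L,  A = pi*(D/200)^2
A1 = pi*(38.6/200)^2 = 0.117021 m^2
A2 = pi*(12.9/200)^2 = 0.01307 m^2
V = (0.117021+0.01307)/2*7.9 = 0.5139 m^3

0.5139


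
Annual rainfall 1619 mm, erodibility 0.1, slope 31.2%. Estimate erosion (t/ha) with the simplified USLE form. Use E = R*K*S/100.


Formula: E = R * K * S / 100  (simplified USLE)
R * K = 1619 * 0.1 = 161.9
E = 161.9 * 31.2 / 100 = 50.51 t/ha

50.51


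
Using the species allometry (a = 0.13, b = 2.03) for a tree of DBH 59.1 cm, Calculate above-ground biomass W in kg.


Formula: W = a * DBH^b  (allometric power law)
DBH^b = 59.1^2.03 = 3947.5041
W = 0.13 * 3947.5041 = 513.2 kg

513.2


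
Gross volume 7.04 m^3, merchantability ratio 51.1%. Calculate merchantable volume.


Formula: MV = V_total * (merchantable_pct / 100)
Merchantable fraction = 51.1% / 100 = 0.511
MV = 7.04 m^3 * 0.511 = 3.597 m^3

3.597


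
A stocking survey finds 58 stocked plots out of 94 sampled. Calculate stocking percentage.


Formula: Stocking % = stocked plots / total plots * 100
Stocking = 58 / 94 * 100
Stocking = 0.617 * 100 = 61.7%

61.7


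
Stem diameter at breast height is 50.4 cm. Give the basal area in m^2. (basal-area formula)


Formula: BA = pi * (DBH/2)^2 / 10000  (cm^2 to m^2)
Radius = DBH/2 = 50.4/2 = 25.2 cm
BA = pi * 25.2^2 / 10000
   = 1995.037 cm^2 / 10000
   = 0.1995 m^2

0.1995


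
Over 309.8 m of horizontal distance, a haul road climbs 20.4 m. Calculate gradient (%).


Formula: Gradient = rise / run * 100
Gradient = 20.4 / 309.8 * 100 = 6.6%

6.6


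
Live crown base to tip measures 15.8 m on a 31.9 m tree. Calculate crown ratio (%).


Formula: Crown Ratio = (Crown Length / Total Height) * 100
CR = (15.8 m / 31.9 m) * 100
CR = 0.4953 * 100 = 49.5%

49.5


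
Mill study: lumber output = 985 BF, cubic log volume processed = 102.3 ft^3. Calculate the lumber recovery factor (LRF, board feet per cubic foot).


Formula: LRF = Lumber Output (BF) / Log Input (ft^3)
LRF = 985 BF / 102.3 ft^3
LRF = 9.63 BF/ft^3

9.63


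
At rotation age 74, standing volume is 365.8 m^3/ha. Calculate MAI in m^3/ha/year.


Formula: MAI = Total Volume / Stand Age
MAI = 365.8 m^3/ha / 74 years
MAI = 4.94 m^3/ha/year

4.94


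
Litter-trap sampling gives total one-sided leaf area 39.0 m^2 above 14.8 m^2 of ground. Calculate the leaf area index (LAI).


Formula: LAI = total leaf area / ground area  (dimensionless)
LAI = 39.0 m^2 / 14.8 m^2
LAI = 2.64

2.64


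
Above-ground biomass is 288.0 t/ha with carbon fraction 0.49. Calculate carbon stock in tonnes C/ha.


Formula: Carbon Stock = Biomass * Carbon Fraction
C = 288.0 t/ha * 0.49
C = 141.1 t C/ha

141.1


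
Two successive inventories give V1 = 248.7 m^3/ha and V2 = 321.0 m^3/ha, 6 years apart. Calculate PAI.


Formula: PAI = (V_T2 - V_T1) / (T2 - T1)
Volume increment = 321.0 - 248.7 = 72.3 m^3/ha
PAI = 72.3 / 6 = 12.05 m^3/ha/year

12.05


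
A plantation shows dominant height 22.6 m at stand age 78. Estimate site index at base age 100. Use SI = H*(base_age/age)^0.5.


Formula: SI = H_dom * (base_age / age)^0.5
Age ratio = 100 / 78 = 1.28205
sqrt(age_ratio) = 1.13228
SI = 22.6 * 1.13228 = 25.6 m

25.6


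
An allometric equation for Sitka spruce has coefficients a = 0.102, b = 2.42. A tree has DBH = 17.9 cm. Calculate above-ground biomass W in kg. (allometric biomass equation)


Formula: W = a * DBH^b  (allometric power law)
DBH^b = 17.9^2.42 = 1076.2281
W = 0.102 * 1076.2281 = 109.8 kg

109.8


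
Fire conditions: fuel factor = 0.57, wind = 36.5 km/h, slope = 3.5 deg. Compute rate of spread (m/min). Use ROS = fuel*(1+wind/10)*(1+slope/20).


Formula: ROS = fuel * (1 + wind/10) * (1 + slope/20)
Wind factor = 1 + 36.5/10 = 4.65
Slope factor = 1 + 3.5/20 = 1.175
ROS = 0.57 * 4.65 * 1.175 = 3.11 m/min

3.11


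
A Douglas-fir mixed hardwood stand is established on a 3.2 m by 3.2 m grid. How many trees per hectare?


Formula: TPH = 10000 m^2/ha / (spacing_x * spacing_y)
Area per tree = 3.2 m * 3.2 m = 10.24 m^2
TPH = 10000 / 10.24 = 977 trees/ha

977


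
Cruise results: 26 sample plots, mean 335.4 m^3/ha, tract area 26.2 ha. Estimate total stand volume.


Formula: Total Volume = Mean Volume per ha * Total Area
Total Volume = 335.4 m^3/ha * 26.2 ha
Total Volume = 8787 m^3

8787


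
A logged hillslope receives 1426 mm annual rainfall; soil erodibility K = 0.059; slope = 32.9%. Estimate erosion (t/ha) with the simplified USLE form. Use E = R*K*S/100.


Formula: E = R * K * S / 100  (simplified USLE)
R * K = 1426 * 0.059 = 84.134
E = 84.134 * 32.9 / 100 = 27.68 t/ha

27.68


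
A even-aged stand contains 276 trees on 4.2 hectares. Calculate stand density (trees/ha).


Formula: Stand Density = N_trees / Area_ha
Density = 276 trees / 4.2 ha
Density = 66 trees/ha

66


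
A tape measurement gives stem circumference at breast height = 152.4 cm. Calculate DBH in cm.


Formula: DBH = C / pi
DBH = 152.4 / pi
pi = 3.14159...
DBH = 48.5 cm

48.5


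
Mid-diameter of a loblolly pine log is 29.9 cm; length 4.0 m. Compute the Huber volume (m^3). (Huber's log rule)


Huber: V = Am * L,  Am = pi*(Dm/200)^2
Am = pi*(29.9/200)^2 = 0.070215 m^2
V = 0.070215*4.0 = 0.2809 m^3

0.2809


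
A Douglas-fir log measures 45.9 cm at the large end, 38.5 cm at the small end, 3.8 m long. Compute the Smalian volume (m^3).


Smalian: V = (A1 + A2)/2 * L,  A = pi*(D/200)^2
A1 = pi*(45.9/200)^2 = 0.165468 m^2
A2 = pi*(38.5/200)^2 = 0.116416 m^2
V = (0.165468+0.116416)/2*3.8 = 0.5356 m^3

0.5356


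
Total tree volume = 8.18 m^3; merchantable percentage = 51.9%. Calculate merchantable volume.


Formula: MV = V_total * (merchantable_pct / 100)
Merchantable fraction = 51.9% / 100 = 0.519
MV = 8.18 m^3 * 0.519 = 4.245 m^3

4.245


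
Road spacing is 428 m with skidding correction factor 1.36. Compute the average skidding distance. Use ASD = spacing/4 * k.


Formula: ASD = (spacing / 4) * correction
Uncorrected distance = spacing / 4 = 428 / 4 = 107 m
ASD = 107 * 1.36 = 146 m

146


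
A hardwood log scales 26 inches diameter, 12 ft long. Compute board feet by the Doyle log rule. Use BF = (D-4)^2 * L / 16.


Doyle: BF = (D - 4)^2 * L / 16
Adjusted diameter = 26 - 4 = 22 in
(D-4)^2 = 22^2 = 484
BF = 484 * 12 / 16 = 363 BF

363


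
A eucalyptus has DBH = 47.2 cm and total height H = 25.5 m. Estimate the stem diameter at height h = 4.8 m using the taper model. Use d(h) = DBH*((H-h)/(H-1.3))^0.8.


Taper: d(h) = DBH * ((H - h) / (H - 1.3))^0.8
Numerator = H - h = 25.5 - 4.8 = 20.7 m
Denominator = H - 1.3 = 25.5 - 1.3 = 24.2 m
Ratio = 20.7 / 24.2 = 0.85537
d = 47.2 * 0.85537^0.8 = 41.7 cm

41.7


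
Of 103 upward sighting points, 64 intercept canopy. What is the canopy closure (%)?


Formula: Canopy closure = covered points / total points * 100
Closure = 64 / 103 * 100
Closure = 0.6214 * 100 = 62.1%

62.1


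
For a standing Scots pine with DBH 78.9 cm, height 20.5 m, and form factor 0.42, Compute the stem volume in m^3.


Formula: V = pi * (DBH/200)^2 * H * ff
Radius = DBH/200 = 78.9/200 = 0.3945 m
Radius^2 = 0.3945^2 = 0.15563025 m^2
V = pi * 0.15563025 * 20.5 * 0.42
V = 4.21 m^3

4.21


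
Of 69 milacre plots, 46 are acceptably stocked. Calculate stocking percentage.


Formula: Stocking % = stocked plots / total plots * 100
Stocking = 46 / 69 * 100
Stocking = 0.6667 * 100 = 66.7%

66.7


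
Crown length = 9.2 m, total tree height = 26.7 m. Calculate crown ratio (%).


Formula: Crown Ratio = (Crown Length / Total Height) * 100
CR = (9.2 m / 26.7 m) * 100
CR = 0.3446 * 100 = 34.5%

34.5


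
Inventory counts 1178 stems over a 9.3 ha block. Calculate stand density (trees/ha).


Formula: Stand Density = N_trees / Area_ha
Density = 1178 trees / 9.3 ha
Density = 127 trees/ha

127


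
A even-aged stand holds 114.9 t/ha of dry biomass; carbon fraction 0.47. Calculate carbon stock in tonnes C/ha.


Formula: Carbon Stock = Biomass * Carbon Fraction
C = 114.9 t/ha * 0.47
C = 54.0 t C/ha

54.0


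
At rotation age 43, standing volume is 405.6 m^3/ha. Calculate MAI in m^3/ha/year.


Formula: MAI = Total Volume / Stand Age
MAI = 405.6 m^3/ha / 43 years
MAI = 9.43 m^3/ha/year

9.43


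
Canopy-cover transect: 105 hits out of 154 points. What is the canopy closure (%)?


Formula: Canopy closure = covered points / total points * 100
Closure = 105 / 154 * 100
Closure = 0.6818 * 100 = 68.2%

68.2


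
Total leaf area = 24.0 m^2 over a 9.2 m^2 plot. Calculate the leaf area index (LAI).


Formula: LAI = total leaf area / ground area  (dimensionless)
LAI = 24.0 m^2 / 9.2 m^2
LAI = 2.61

2.61


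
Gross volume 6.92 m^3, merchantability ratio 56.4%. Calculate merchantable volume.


Formula: MV = V_total * (merchantable_pct / 100)
Merchantable fraction = 56.4% / 100 = 0.564
MV = 6.92 m^3 * 0.564 = 3.903 m^3

3.903


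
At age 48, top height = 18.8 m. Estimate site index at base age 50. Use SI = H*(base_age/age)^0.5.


Formula: SI = H_dom * (base_age / age)^0.5
Age ratio = 50 / 48 = 1.04167
sqrt(age_ratio) = 1.02062
SI = 18.8 * 1.02062 = 19.2 m

19.2


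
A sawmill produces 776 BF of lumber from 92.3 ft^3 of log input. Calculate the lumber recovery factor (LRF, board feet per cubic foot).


Formula: LRF = Lumber Output (BF) / Log Input (ft^3)
LRF = 776 BF / 92.3 ft^3
LRF = 8.41 BF/ft^3

8.41


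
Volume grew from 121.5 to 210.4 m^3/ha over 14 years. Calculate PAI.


Formula: PAI = (V_T2 - V_T1) / (T2 - T1)
Volume increment = 210.4 - 121.5 = 88.9 m^3/ha
PAI = 88.9 / 14 = 6.35 m^3/ha/year

6.35


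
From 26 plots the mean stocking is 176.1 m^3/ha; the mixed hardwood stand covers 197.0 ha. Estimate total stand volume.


Formula: Total Volume = Mean Volume per ha * Total Area
Total Volume = 176.1 m^3/ha * 197.0 ha
Total Volume = 34692 m^3

34692


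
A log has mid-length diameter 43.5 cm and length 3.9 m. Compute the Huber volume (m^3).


Huber: V = Am * L,  Am = pi*(Dm/200)^2
Am = pi*(43.5/200)^2 = 0.148617 m^2
V = 0.148617*3.9 = 0.5796 m^3

0.5796


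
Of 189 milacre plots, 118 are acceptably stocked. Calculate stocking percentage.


Formula: Stocking % = stocked plots / total plots * 100
Stocking = 118 / 189 * 100
Stocking = 0.6243 * 100 = 62.4%

62.4


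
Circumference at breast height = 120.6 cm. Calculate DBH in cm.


Formula: DBH = C / pi
DBH = 120.6 / pi
pi = 3.14159...
DBH = 38.4 cm

38.4


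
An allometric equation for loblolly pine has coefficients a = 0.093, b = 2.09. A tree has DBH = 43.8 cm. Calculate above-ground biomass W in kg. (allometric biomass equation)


Formula: W = a * DBH^b  (allometric power law)
DBH^b = 43.8^2.09 = 2695.7579
W = 0.093 * 2695.7579 = 250.7 kg

250.7


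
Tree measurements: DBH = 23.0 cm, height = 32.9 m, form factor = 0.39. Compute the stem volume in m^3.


Formula: V = pi * (DBH/200)^2 * H * ff
Radius = DBH/200 = 23.0/200 = 0.115 m
Radius^2 = 0.115^2 = 0.013225 m^2
V = pi * 0.013225 * 32.9 * 0.39
V = 0.533 m^3

0.533


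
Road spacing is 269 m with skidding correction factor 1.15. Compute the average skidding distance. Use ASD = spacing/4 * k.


Formula: ASD = (spacing / 4) * correction
Uncorrected distance = spacing / 4 = 269 / 4 = 67.25 m
ASD = 67.25 * 1.15 = 77 m

77


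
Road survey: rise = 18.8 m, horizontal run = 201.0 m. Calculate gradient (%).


Formula: Gradient = rise / run * 100
Gradient = 18.8 / 201.0 * 100 = 9.4%

9.4


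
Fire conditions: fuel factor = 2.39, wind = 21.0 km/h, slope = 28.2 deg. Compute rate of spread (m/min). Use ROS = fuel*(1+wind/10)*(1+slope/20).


Formula: ROS = fuel * (1 + wind/10) * (1 + slope/20)
Wind factor = 1 + 21.0/10 = 3.1
Slope factor = 1 + 28.2/20 = 2.41
ROS = 2.39 * 3.1 * 2.41 = 17.86 m/min

17.86


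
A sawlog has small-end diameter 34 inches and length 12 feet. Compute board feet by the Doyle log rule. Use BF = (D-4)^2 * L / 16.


Doyle: BF = (D - 4)^2 * L / 16
Adjusted diameter = 34 - 4 = 30 in
(D-4)^2 = 30^2 = 900
BF = 900 * 12 / 16 = 675 BF

675


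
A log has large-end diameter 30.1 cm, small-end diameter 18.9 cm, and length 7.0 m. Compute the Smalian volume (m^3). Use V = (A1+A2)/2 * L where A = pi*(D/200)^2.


Smalian: V = (A1 + A2)/2 * L,  A = pi*(D/200)^2
A1 = pi*(30.1/200)^2 = 0.071158 m^2
A2 = pi*(18.9/200)^2 = 0.028055 m^2
V = (0.071158+0.028055)/2*7.0 = 0.3472 m^3

0.3472


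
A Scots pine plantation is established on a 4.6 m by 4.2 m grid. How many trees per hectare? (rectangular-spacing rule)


Formula: TPH = 10000 m^2/ha / (spacing_x * spacing_y)
Area per tree = 4.6 m * 4.2 m = 19.32 m^2
TPH = 10000 / 19.32 = 518 trees/ha

518


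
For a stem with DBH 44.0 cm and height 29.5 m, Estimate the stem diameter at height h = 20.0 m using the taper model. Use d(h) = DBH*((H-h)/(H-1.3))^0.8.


Taper: d(h) = DBH * ((H - h) / (H - 1.3))^0.8
Numerator = H - h = 29.5 - 20.0 = 9.5 m
Denominator = H - 1.3 = 29.5 - 1.3 = 28.2 m
Ratio = 9.5 / 28.2 = 0.33688
d = 44.0 * 0.33688^0.8 = 18.4 cm

18.4


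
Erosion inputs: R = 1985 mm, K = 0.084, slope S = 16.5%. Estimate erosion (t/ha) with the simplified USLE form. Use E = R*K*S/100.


Formula: E = R * K * S / 100  (simplified USLE)
R * K = 1985 * 0.084 = 166.74
E = 166.74 * 16.5 / 100 = 27.51 t/ha

27.51


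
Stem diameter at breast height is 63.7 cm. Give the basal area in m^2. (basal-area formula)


Formula: BA = pi * (DBH/2)^2 / 10000  (cm^2 to m^2)
Radius = DBH/2 = 63.7/2 = 31.85 cm
BA = pi * 31.85^2 / 10000
   = 3186.9023 cm^2 / 10000
   = 0.3187 m^2

0.3187


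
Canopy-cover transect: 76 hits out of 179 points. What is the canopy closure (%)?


Formula: Canopy closure = covered points / total points * 100
Closure = 76 / 179 * 100
Closure = 0.4246 * 100 = 42.5%

42.5


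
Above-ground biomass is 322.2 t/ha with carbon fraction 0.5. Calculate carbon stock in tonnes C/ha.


Formula: Carbon Stock = Biomass * Carbon Fraction
C = 322.2 t/ha * 0.5
C = 161.1 t C/ha

161.1


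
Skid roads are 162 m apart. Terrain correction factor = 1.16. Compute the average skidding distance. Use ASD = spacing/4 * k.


Formula: ASD = (spacing / 4) * correction
Uncorrected distance = spacing / 4 = 162 / 4 = 40.5 m
ASD = 40.5 * 1.16 = 47 m

47


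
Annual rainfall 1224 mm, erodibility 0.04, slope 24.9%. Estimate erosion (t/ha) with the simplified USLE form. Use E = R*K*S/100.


Formula: E = R * K * S / 100  (simplified USLE)
R * K = 1224 * 0.04 = 48.96
E = 48.96 * 24.9 / 100 = 12.19 t/ha

12.19


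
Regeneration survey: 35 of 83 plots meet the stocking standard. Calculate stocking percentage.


Formula: Stocking % = stocked plots / total plots * 100
Stocking = 35 / 83 * 100
Stocking = 0.4217 * 100 = 42.2%

42.2


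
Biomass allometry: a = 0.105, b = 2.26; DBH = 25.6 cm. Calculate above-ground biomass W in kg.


Formula: W = a * DBH^b  (allometric power law)
DBH^b = 25.6^2.26 = 1522.728
W = 0.105 * 1522.728 = 159.9 kg

159.9


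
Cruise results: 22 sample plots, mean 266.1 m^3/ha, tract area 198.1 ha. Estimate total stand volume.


Formula: Total Volume = Mean Volume per ha * Total Area
Total Volume = 266.1 m^3/ha * 198.1 ha
Total Volume = 52714 m^3

52714


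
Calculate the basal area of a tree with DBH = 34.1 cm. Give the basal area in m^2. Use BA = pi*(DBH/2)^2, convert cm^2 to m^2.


Formula: BA = pi * (DBH/2)^2 / 10000  (cm^2 to m^2)
Radius = DBH/2 = 34.1/2 = 17.05 cm
BA = pi * 17.05^2 / 10000
   = 913.2688 cm^2 / 10000
   = 0.0913 m^2

0.0913


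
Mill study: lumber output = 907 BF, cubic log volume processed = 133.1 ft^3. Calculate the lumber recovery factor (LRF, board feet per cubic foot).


Formula: LRF = Lumber Output (BF) / Log Input (ft^3)
LRF = 907 BF / 133.1 ft^3
LRF = 6.81 BF/ft^3

6.81


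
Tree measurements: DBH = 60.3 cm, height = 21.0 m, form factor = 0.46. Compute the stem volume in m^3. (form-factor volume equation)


Formula: V = pi * (DBH/200)^2 * H * ff
Radius = DBH/200 = 60.3/200 = 0.3015 m
Radius^2 = 0.3015^2 = 0.09090225 m^2
V = pi * 0.09090225 * 21.0 * 0.46
V = 2.759 m^3

2.759


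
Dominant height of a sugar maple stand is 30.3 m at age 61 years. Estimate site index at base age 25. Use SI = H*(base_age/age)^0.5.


Formula: SI = H_dom * (base_age / age)^0.5
Age ratio = 25 / 61 = 0.40984
sqrt(age_ratio) = 0.64018
SI = 30.3 * 0.64018 = 19.4 m

19.4
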